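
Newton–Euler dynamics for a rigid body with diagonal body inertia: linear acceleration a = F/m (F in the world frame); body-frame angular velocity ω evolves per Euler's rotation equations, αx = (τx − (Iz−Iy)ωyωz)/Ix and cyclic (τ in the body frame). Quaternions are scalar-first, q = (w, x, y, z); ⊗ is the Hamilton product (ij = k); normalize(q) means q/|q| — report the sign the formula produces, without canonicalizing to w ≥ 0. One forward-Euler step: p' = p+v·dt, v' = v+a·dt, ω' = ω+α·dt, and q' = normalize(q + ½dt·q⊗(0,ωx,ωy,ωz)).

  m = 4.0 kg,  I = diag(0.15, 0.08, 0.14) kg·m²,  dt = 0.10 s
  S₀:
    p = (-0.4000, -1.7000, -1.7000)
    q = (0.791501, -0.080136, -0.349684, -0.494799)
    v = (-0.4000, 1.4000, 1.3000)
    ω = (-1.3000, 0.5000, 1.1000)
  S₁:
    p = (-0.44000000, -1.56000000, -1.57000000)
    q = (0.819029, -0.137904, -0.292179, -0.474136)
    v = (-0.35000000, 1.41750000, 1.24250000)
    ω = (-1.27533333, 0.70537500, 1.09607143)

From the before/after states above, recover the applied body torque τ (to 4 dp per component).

ω₁ − ω₀ = (0.02466667, 0.20537500, -0.00392857)
precession coupling = (0.0330, -0.0143, 0.0455)
applied torque τ = (0.0700, 0.1500, 0.0400)

τ = (0.0700, 0.1500, 0.0400)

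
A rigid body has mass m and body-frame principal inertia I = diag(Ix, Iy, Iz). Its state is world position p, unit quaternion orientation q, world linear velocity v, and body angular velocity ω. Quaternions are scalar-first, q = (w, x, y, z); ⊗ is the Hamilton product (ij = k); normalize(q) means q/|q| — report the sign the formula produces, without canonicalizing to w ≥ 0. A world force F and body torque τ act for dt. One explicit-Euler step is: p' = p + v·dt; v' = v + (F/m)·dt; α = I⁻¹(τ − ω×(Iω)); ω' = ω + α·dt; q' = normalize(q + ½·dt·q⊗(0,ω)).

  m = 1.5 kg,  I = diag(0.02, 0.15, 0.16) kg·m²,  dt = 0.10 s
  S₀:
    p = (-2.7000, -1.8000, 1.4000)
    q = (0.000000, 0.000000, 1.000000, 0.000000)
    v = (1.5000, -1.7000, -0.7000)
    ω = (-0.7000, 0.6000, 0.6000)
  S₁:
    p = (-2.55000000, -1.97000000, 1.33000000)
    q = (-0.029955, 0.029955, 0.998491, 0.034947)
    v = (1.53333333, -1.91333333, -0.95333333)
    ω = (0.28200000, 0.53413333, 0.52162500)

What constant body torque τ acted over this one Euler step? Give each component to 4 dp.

τ = (0.2000, -0.0400, -0.1800)

ω₁ − ω₀ = (0.98200000, -0.06586667, -0.07837500)
precession coupling = (0.0036, 0.0588, -0.0546)
applied torque τ = (0.2000, -0.0400, -0.1800)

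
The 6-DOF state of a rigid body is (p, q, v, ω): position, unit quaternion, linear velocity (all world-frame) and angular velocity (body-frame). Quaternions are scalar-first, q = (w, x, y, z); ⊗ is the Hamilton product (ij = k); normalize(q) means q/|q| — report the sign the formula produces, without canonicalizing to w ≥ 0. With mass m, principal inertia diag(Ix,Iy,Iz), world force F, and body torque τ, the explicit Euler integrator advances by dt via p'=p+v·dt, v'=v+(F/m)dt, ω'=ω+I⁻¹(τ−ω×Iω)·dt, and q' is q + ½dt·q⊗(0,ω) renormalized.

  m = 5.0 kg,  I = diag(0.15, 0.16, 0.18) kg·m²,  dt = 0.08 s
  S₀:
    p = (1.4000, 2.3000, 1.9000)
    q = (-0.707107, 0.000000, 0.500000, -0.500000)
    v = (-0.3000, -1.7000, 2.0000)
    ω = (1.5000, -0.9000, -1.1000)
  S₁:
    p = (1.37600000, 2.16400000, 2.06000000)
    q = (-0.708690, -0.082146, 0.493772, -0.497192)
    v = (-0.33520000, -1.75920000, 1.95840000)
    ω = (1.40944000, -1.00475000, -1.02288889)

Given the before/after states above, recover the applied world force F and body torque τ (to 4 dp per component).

F = (-2.2000, -3.7000, -2.6000)
τ = (-0.1500, -0.1600, 0.1600)

velocity change Δv = (-0.03520000, -0.05920000, -0.04160000)
m·(v₁−v₀)/dt = (-2.2000, -3.7000, -2.6000)
ω₁ − ω₀ = (-0.09056000, -0.10475000, 0.07711111)
precession coupling = (0.0198, 0.0495, -0.0135)
τ = I·(Δω/dt) + ω₀×(Iω₀) = (-0.1500, -0.1600, 0.1600)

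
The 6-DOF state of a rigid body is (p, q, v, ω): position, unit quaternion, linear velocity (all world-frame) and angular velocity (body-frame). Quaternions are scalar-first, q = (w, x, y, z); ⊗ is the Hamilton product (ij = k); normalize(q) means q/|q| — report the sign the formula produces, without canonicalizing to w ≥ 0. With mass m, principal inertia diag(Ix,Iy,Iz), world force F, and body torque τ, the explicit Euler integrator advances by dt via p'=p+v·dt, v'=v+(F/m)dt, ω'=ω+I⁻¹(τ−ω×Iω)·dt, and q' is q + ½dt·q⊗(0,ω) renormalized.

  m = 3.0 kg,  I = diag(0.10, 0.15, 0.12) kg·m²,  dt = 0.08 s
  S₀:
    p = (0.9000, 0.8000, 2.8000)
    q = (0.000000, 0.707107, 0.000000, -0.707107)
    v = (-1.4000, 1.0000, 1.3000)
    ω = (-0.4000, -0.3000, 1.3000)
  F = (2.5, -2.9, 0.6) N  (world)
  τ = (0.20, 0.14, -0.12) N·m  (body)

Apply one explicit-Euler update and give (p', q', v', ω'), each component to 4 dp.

p' = (0.7880, 0.8800, 2.9040)
q' = (0.0480, 0.6975, -0.0254, -0.7145)
v' = (-1.3333, 0.9227, 1.3160)
ω' = (-0.2494, -0.2309, 1.2160)

p + v·dt = (0.7880, 0.8800, 2.9040)
new velocity v' = (-1.3333, 0.9227, 1.3160)
ω×(Iω) gyroscopic = (0.0117, 0.0104, 0.0060)
angular accel α = (1.8830, 0.8640, -1.0500)
ω + α·dt = (-0.2494, -0.2309, 1.2160)
q⊗(0,ω) = (1.2020819, -0.2121321, -0.6363963, -0.2121321)
q' = normalize(q + ½dt·q⊗(0,ω)) = (0.0480, 0.6975, -0.0254, -0.7145)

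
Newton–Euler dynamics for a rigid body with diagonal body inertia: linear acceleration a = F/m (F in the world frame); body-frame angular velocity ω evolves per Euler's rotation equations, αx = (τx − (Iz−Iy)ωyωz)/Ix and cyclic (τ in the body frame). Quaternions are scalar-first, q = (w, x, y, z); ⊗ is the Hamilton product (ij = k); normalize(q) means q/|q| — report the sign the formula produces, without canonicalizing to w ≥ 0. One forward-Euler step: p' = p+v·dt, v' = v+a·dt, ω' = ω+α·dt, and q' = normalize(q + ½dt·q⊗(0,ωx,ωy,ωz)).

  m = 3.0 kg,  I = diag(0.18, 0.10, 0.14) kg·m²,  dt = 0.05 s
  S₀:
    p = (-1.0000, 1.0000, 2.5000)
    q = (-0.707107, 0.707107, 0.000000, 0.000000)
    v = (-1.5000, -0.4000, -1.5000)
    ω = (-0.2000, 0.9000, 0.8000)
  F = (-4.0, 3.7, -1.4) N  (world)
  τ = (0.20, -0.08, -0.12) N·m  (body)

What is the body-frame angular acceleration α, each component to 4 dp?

gyro term ω×Iω = (0.0288, -0.0064, 0.0144)
α = I⁻¹(τ − ω×Iω) = (0.9511, -0.7360, -0.9600)

α = (0.9511, -0.7360, -0.9600)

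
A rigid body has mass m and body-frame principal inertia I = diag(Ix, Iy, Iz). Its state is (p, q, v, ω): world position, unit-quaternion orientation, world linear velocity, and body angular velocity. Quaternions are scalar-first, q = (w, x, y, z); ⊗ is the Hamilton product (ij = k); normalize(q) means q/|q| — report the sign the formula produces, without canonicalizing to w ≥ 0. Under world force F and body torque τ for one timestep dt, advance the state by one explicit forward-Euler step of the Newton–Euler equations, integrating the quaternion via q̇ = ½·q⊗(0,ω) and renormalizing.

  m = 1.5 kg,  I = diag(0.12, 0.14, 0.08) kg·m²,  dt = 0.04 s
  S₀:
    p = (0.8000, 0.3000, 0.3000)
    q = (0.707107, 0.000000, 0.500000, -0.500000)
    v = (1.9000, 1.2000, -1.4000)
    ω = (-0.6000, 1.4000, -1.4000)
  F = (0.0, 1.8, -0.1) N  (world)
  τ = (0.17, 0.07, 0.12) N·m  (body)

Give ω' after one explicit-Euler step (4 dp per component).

angular accel α = (0.4367, 0.2600, 1.7100)
new body rate ω' = (-0.5825, 1.4104, -1.3316)

ω' = (-0.5825, 1.4104, -1.3316)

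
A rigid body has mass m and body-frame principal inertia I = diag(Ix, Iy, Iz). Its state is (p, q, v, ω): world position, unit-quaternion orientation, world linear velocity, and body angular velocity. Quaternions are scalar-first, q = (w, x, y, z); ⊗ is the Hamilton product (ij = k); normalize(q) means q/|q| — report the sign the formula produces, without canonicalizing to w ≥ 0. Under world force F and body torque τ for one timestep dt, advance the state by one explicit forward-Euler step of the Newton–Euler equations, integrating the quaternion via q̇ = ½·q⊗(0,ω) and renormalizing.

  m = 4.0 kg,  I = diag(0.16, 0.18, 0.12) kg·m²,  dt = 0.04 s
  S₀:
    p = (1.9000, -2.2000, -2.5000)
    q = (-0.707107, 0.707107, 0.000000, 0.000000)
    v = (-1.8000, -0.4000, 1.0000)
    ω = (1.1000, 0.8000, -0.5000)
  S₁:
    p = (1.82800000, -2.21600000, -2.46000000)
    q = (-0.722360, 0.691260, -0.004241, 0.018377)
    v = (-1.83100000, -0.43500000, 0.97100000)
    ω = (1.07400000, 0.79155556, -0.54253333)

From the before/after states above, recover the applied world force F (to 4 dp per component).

v₁ − v₀ = (-0.03100000, -0.03500000, -0.02900000)
m·(v₁−v₀)/dt = (-3.1000, -3.5000, -2.9000)

F = (-3.1000, -3.5000, -2.9000)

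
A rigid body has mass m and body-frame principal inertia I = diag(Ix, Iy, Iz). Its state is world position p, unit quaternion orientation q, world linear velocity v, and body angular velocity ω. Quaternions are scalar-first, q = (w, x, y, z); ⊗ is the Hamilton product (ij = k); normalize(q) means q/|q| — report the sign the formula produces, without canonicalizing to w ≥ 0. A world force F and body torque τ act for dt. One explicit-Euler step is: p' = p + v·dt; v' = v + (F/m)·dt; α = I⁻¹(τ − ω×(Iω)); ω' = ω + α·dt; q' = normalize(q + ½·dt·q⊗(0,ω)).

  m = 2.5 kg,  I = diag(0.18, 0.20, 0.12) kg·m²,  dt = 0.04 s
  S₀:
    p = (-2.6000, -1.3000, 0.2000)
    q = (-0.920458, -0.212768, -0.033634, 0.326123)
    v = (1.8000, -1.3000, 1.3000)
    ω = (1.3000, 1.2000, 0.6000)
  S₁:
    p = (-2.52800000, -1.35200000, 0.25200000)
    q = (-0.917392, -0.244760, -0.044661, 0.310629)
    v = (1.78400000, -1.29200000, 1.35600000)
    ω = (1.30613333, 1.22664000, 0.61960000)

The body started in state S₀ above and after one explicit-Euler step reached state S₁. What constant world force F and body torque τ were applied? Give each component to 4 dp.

rate change Δω = (0.00613333, 0.02664000, 0.01960000)
τ = I·(Δω/dt) + ω₀×(Iω₀) = (-0.0300, 0.1800, 0.0900)
velocity change Δv = (-0.01600000, 0.00800000, 0.05600000)
applied force F = (-1.0000, 0.5000, 3.5000)

F = (-1.0000, 0.5000, 3.5000)
τ = (-0.0300, 0.1800, 0.0900)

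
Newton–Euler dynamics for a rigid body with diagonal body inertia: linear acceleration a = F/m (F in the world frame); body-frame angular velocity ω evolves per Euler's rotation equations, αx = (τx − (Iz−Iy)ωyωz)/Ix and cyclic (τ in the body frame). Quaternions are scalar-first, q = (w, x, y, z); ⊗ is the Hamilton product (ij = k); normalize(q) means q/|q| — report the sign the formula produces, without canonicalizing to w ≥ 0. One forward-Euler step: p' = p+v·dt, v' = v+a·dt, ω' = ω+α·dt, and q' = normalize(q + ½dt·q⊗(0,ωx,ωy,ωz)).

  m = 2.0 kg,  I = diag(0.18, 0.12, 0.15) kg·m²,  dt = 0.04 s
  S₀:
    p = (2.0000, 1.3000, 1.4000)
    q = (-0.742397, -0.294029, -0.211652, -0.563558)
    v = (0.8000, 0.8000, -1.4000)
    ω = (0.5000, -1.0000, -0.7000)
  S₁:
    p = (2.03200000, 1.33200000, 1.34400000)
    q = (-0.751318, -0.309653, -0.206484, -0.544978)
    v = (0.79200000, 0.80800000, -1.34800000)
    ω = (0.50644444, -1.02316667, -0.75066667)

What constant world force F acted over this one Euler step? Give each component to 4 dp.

Δv = v₁−v₀ = (-0.00800000, 0.00800000, 0.05200000)
F = m·Δv/dt = (-0.4000, 0.4000, 2.6000)

F = (-0.4000, 0.4000, 2.6000)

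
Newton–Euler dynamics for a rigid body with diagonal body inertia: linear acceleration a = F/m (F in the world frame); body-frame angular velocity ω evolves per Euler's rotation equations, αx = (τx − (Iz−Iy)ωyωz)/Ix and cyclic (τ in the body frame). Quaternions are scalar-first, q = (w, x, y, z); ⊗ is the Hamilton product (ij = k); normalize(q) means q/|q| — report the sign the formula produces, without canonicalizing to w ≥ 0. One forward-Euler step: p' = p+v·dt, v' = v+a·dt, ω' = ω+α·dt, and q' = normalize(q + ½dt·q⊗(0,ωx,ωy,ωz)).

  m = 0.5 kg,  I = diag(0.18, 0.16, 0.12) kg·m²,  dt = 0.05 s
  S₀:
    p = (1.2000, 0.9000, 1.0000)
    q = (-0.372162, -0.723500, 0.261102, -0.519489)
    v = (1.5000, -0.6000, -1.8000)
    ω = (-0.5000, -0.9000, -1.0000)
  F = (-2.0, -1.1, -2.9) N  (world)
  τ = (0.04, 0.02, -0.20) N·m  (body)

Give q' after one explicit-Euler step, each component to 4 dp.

q' = (-0.3881, -0.7366, 0.2577, -0.4903)

Hamilton product q⊗(0,ω) = (-0.6462472, -0.5425611, -0.1288097, 1.1538630)
q + ½dt·q⊗(0,ω), renormalized = (-0.3881, -0.7366, 0.2577, -0.4903)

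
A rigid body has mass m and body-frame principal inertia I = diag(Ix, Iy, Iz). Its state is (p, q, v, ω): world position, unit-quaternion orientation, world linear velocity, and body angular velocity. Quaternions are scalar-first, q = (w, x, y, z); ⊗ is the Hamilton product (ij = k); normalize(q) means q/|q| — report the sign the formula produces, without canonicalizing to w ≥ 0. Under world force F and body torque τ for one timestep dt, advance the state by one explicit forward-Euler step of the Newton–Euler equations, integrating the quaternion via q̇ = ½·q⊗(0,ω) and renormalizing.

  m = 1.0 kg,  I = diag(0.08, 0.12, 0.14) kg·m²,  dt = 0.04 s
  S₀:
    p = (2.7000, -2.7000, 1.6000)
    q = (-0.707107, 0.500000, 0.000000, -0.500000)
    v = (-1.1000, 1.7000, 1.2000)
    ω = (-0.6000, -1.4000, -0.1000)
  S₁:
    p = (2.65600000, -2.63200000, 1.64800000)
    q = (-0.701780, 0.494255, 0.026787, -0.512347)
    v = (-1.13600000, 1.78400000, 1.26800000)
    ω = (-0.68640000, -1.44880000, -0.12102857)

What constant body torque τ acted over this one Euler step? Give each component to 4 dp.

ω₁ − ω₀ = (-0.08640000, -0.04880000, -0.02102857)
gyro term ω₀×Iω₀ = (0.0028, -0.0036, 0.0336)
applied torque τ = (-0.1700, -0.1500, -0.0400)

τ = (-0.1700, -0.1500, -0.0400)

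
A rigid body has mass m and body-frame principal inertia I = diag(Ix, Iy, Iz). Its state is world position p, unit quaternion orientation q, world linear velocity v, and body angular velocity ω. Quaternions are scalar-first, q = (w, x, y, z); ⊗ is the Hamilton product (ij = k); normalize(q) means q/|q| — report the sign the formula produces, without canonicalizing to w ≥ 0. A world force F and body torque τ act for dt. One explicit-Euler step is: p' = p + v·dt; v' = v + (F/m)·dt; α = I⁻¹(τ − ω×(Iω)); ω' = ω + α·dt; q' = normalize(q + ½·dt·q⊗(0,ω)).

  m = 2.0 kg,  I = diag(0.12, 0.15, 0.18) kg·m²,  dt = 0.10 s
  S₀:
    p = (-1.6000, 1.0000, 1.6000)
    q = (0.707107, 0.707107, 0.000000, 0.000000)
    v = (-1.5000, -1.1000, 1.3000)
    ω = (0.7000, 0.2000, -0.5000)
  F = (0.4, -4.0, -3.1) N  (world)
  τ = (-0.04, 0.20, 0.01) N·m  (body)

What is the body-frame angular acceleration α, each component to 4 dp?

ω×(Iω) gyroscopic = (-0.0030, 0.0210, 0.0042)
(τ − ω×Iω)/I = (-0.3083, 1.1933, 0.0322)

α = (-0.3083, 1.1933, 0.0322)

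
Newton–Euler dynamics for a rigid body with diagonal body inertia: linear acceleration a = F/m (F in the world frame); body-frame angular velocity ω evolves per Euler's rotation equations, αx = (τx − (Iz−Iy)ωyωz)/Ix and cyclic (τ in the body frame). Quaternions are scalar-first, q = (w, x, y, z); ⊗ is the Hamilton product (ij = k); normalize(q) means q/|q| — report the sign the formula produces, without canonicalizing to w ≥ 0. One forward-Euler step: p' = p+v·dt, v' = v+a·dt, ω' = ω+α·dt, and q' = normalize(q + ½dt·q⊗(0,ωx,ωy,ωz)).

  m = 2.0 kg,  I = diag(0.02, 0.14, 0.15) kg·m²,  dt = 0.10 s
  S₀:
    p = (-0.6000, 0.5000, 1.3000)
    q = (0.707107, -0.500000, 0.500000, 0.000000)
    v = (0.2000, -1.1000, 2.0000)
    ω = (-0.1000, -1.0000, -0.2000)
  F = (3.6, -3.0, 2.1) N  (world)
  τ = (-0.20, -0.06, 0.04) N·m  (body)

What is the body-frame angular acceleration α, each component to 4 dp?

ω×(Iω) gyroscopic = (0.0020, -0.0026, 0.0120)
angular accel α = (-10.1000, -0.4100, 0.1867)

α = (-10.1000, -0.4100, 0.1867)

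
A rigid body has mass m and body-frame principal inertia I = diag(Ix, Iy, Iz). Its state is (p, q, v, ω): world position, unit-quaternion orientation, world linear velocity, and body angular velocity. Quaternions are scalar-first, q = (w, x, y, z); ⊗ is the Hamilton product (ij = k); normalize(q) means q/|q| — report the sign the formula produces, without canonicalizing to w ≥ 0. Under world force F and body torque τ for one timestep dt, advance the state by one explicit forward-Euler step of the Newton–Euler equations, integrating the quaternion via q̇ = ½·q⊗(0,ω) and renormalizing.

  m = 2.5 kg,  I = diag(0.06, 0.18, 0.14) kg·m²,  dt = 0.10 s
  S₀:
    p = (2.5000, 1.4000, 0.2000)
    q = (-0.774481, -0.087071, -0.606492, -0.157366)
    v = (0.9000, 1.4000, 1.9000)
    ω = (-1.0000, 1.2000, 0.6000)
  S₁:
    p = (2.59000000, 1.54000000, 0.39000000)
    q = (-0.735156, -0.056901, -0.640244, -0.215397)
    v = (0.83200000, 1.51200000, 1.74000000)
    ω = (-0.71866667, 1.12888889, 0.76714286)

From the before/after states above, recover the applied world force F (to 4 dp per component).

F = (-1.7000, 2.8000, -4.0000)

v₁ − v₀ = (-0.06800000, 0.11200000, -0.16000000)
F = m·Δv/dt = (-1.7000, 2.8000, -4.0000)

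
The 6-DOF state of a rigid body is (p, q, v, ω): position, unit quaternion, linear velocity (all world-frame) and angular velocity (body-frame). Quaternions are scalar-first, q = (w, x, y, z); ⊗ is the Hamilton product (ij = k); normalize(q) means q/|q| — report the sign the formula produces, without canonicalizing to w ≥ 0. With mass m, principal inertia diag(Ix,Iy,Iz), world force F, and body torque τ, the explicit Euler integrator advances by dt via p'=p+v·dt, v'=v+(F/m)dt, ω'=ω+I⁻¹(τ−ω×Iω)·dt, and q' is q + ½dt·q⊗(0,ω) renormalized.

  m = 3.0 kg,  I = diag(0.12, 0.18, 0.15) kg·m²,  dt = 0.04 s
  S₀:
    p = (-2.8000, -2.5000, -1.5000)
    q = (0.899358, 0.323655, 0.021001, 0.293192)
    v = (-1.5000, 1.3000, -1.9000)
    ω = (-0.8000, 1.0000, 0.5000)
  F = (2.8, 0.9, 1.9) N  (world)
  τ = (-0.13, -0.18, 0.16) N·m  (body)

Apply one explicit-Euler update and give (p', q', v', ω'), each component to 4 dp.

p + v·dt = (-2.8600, -2.4480, -1.5760)
new velocity v' = (-1.4627, 1.3120, -1.8747)
gyro term ω×Iω = (-0.0150, 0.0120, -0.0480)
(τ − ω×Iω)/I = (-0.9583, -1.0667, 1.3867)
new body rate ω' = (-0.8383, 0.9573, 0.5555)
Hamilton product q⊗(0,ω) = (0.0913270, -1.0021779, 0.5029769, 0.7901348)
q' = normalize(q + ½dt·q⊗(0,ω)) = (0.9008, 0.3035, 0.0310, 0.3089)

p' = (-2.8600, -2.4480, -1.5760)
q' = (0.9008, 0.3035, 0.0310, 0.3089)
v' = (-1.4627, 1.3120, -1.8747)
ω' = (-0.8383, 0.9573, 0.5555)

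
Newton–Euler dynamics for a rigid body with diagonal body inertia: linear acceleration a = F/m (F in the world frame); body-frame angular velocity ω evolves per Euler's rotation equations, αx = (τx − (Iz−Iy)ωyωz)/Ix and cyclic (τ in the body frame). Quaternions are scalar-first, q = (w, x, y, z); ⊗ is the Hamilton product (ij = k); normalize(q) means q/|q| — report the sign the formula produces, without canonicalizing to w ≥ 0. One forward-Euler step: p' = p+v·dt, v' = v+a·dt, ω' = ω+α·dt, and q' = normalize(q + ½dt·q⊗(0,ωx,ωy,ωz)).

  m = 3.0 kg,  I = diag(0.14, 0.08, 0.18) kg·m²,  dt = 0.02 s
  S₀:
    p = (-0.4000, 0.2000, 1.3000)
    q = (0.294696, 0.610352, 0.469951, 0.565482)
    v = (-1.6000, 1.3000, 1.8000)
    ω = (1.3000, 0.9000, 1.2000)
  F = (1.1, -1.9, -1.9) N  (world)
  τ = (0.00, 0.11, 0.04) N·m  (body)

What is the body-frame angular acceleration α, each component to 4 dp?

α = (-0.7714, 2.1550, 0.6122)

gyro term ω×Iω = (0.1080, -0.0624, -0.0702)
(τ − ω×Iω)/I = (-0.7714, 2.1550, 0.6122)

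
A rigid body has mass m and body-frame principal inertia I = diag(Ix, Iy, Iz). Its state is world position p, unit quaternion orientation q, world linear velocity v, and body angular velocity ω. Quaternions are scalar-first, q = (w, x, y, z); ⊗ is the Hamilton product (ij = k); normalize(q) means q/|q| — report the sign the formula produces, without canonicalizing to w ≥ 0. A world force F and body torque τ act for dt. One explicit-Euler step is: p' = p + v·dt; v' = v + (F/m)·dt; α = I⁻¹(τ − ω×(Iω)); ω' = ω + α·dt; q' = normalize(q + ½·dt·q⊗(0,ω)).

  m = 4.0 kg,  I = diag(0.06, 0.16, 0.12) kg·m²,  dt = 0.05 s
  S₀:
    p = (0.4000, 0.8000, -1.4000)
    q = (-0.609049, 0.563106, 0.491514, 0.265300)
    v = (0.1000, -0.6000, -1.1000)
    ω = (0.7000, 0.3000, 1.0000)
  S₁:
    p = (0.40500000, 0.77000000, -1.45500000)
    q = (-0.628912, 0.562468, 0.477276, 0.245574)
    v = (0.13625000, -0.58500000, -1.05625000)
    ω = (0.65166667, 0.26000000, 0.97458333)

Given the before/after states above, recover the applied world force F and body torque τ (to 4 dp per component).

F = (2.9000, 1.2000, 3.5000)
τ = (-0.0700, -0.1700, -0.0400)

Δω = ω₁−ω₀ = (-0.04833333, -0.04000000, -0.02541667)
gyro term ω₀×Iω₀ = (-0.0120, -0.0420, 0.0210)
applied torque τ = (-0.0700, -0.1700, -0.0400)
v₁ − v₀ = (0.03625000, 0.01500000, 0.04375000)
applied force F = (2.9000, 1.2000, 3.5000)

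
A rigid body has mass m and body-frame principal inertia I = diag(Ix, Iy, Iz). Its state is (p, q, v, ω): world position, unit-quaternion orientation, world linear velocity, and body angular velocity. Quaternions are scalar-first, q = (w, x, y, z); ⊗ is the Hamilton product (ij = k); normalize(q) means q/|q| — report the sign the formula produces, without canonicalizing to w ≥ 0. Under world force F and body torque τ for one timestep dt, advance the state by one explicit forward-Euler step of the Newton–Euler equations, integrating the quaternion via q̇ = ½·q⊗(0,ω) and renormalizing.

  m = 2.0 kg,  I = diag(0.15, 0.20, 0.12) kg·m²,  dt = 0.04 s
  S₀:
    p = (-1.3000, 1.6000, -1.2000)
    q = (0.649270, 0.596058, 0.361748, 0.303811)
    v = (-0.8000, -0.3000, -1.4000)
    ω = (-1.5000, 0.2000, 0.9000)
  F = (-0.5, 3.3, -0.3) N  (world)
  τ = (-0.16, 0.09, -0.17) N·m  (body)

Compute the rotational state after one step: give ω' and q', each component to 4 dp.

precession coupling ω×(Iω) = (-0.0144, -0.0405, -0.0150)
(τ − ω×Iω)/I = (-0.9707, 0.6525, -1.2917)
ω' = ω + α·dt = (-1.5388, 0.2261, 0.8483)
Hamilton product q⊗(0,ω) = (0.5483075, -0.7090940, -0.8623147, 1.2461766)
updated quaternion q' = (0.6598, 0.5815, 0.3443, 0.3285)

ω' = (-1.5388, 0.2261, 0.8483)
q' = (0.6598, 0.5815, 0.3443, 0.3285)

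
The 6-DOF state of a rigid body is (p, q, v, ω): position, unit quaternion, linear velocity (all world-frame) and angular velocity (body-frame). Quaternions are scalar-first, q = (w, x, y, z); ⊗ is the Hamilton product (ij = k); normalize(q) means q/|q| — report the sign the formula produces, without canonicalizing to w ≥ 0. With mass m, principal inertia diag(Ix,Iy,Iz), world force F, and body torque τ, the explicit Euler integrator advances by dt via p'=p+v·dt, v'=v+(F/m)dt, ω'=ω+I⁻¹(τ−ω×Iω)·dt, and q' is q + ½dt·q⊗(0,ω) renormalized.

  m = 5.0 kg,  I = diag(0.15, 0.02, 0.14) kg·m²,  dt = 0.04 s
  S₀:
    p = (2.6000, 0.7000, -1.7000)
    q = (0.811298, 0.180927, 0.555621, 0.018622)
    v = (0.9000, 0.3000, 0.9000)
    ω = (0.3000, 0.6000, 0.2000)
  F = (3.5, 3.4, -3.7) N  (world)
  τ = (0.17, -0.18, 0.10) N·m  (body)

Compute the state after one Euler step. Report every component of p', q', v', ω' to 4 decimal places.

p' = (2.6360, 0.7120, -1.6640)
q' = (0.8034, 0.1878, 0.5647, 0.0207)
v' = (0.9280, 0.3272, 0.8704)
ω' = (0.3415, 0.2388, 0.2353)

a = (0.7000, 0.6800, -0.7400)
p' = p + v·dt = (2.6360, 0.7120, -1.6640)
v' = v + a·dt = (0.9280, 0.3272, 0.8704)
α = I⁻¹(τ − ω×Iω) = (1.0373, -9.0300, 0.8814)
ω + α·dt = (0.3415, 0.2388, 0.2353)
2q̇ = q⊗(0,ω) = (-0.3913751, 0.3433404, 0.4561800, 0.1041295)
q + ½dt·q⊗(0,ω), renormalized = (0.8034, 0.1878, 0.5647, 0.0207)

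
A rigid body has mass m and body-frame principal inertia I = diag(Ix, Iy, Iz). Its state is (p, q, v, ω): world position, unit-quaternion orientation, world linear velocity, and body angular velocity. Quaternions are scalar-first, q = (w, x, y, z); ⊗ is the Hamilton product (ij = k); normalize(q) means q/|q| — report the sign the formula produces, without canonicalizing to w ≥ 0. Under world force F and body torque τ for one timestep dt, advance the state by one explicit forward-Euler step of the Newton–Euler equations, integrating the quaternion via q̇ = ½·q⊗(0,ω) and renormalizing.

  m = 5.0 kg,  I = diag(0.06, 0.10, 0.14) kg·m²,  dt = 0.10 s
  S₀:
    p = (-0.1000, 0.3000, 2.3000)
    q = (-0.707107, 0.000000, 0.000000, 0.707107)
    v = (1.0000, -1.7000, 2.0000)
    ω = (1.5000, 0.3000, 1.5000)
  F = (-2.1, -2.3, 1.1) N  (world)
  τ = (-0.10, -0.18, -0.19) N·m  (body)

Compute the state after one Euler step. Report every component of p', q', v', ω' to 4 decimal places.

angular accel α = (-1.9667, 0.0000, -1.4857)
ω + α·dt = (1.3033, 0.3000, 1.3514)
q⊗(0,ω) = (-1.0606605, -1.2727926, 0.8485284, -1.0606605)
q + ½dt·q⊗(0,ω), renormalized = (-0.7558, -0.0633, 0.0422, 0.6504)
new position p' = (0.0000, 0.1300, 2.5000)
v + (F/m)dt = (0.9580, -1.7460, 2.0220)

p' = (0.0000, 0.1300, 2.5000)
q' = (-0.7558, -0.0633, 0.0422, 0.6504)
v' = (0.9580, -1.7460, 2.0220)
ω' = (1.3033, 0.3000, 1.3514)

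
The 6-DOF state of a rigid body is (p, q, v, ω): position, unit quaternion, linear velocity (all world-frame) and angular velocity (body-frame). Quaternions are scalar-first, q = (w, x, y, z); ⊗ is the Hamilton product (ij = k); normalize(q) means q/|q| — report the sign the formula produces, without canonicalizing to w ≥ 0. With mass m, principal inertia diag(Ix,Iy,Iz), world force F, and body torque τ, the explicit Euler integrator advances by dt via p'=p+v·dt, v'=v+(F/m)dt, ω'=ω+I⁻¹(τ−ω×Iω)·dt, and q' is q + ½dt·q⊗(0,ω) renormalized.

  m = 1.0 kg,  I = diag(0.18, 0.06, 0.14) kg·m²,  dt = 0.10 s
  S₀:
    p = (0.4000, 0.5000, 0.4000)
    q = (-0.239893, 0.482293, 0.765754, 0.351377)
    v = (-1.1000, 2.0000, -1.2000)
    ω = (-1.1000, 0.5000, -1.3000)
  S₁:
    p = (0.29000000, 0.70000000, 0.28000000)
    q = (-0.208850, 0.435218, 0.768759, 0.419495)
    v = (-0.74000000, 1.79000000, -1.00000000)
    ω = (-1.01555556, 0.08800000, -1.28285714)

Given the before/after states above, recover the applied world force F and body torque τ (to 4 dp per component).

F = (3.6000, -2.1000, 2.0000)
τ = (0.1000, -0.1900, 0.0900)

rate change Δω = (0.08444444, -0.41200000, 0.01714286)
gyro term ω₀×Iω₀ = (-0.0520, 0.0572, 0.0660)
τ = I·(Δω/dt) + ω₀×(Iω₀) = (0.1000, -0.1900, 0.0900)
Δv = v₁−v₀ = (0.36000000, -0.21000000, 0.20000000)
applied force F = (3.6000, -2.1000, 2.0000)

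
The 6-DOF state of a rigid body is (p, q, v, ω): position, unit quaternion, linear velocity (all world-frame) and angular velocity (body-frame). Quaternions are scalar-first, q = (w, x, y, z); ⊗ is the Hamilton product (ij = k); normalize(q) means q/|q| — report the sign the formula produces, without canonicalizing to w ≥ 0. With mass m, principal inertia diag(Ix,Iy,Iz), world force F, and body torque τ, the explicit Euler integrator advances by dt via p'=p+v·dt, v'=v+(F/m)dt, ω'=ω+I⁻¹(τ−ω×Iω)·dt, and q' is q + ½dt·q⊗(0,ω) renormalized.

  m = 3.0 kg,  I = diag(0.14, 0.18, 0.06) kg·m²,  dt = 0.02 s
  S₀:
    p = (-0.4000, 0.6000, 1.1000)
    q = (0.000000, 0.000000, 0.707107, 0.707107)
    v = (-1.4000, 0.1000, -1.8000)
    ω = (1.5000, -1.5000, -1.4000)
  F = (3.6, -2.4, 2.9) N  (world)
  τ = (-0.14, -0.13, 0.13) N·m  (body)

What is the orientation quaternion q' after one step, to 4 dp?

q' = (0.0205, 0.0007, 0.7175, 0.6963)

Hamilton product q⊗(0,ω) = (2.0506103, 0.0707107, 1.0606605, -1.0606605)
updated quaternion q' = (0.0205, 0.0007, 0.7175, 0.6963)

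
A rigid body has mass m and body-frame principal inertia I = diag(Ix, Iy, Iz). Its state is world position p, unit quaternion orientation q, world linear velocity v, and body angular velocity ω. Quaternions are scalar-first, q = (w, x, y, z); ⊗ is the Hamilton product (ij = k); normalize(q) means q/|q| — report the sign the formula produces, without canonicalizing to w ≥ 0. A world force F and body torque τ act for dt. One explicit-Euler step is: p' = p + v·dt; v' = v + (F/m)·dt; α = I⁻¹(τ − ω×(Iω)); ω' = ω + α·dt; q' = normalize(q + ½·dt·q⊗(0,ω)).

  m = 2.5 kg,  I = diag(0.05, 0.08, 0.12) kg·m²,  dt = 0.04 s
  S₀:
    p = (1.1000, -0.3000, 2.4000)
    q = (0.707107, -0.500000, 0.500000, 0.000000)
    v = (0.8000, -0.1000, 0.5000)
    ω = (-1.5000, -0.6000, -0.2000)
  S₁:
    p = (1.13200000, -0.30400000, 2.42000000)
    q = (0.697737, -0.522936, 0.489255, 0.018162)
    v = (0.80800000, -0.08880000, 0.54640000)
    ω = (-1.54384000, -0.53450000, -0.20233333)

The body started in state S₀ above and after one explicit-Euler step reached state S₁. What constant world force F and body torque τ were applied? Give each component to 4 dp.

Δv = v₁−v₀ = (0.00800000, 0.01120000, 0.04640000)
applied force F = (0.5000, 0.7000, 2.9000)
Δω = ω₁−ω₀ = (-0.04384000, 0.06550000, -0.00233333)
ω₀×(Iω₀) = (0.0048, -0.0210, 0.0270)
I·α + gyro = (-0.0500, 0.1100, 0.0200)

F = (0.5000, 0.7000, 2.9000)
τ = (-0.0500, 0.1100, 0.0200)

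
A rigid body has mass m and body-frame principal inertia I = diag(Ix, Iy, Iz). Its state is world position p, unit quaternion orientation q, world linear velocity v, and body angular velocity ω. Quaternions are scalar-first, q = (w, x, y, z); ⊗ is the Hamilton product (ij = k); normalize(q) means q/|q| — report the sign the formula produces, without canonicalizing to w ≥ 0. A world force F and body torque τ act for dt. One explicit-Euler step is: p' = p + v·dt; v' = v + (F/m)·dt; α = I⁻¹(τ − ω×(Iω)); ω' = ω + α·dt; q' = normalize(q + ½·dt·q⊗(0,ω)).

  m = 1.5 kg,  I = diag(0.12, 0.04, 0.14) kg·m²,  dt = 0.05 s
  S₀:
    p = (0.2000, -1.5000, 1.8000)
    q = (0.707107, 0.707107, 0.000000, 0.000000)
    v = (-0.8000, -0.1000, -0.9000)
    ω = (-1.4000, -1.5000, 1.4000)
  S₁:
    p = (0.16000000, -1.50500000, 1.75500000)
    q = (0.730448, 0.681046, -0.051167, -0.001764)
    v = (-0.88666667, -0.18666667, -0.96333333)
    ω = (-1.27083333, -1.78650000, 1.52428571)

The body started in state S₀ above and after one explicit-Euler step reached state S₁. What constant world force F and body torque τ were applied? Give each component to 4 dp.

ω₁ − ω₀ = (0.12916667, -0.28650000, 0.12428571)
ω₀×(Iω₀) = (-0.2100, 0.0392, -0.1680)
τ = I·(Δω/dt) + ω₀×(Iω₀) = (0.1000, -0.1900, 0.1800)
v₁ − v₀ = (-0.08666667, -0.08666667, -0.06333333)
applied force F = (-2.6000, -2.6000, -1.9000)

F = (-2.6000, -2.6000, -1.9000)
τ = (0.1000, -0.1900, 0.1800)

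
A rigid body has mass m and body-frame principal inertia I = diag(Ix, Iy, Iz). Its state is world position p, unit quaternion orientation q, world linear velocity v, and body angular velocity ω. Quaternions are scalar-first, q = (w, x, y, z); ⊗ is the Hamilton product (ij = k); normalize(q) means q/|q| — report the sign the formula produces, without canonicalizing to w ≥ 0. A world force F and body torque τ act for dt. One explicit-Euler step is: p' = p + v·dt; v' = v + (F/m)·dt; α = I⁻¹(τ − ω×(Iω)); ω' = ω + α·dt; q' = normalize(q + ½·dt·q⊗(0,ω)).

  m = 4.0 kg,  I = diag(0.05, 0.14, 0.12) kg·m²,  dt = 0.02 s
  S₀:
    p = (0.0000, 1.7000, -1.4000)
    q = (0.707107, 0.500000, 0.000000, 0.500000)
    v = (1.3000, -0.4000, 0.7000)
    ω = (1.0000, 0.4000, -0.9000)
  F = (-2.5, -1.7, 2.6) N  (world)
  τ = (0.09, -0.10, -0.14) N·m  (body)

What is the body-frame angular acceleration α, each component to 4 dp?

α = (1.6560, -1.1643, -1.4667)

gyro term ω×Iω = (0.0072, 0.0630, 0.0360)
(τ − ω×Iω)/I = (1.6560, -1.1643, -1.4667)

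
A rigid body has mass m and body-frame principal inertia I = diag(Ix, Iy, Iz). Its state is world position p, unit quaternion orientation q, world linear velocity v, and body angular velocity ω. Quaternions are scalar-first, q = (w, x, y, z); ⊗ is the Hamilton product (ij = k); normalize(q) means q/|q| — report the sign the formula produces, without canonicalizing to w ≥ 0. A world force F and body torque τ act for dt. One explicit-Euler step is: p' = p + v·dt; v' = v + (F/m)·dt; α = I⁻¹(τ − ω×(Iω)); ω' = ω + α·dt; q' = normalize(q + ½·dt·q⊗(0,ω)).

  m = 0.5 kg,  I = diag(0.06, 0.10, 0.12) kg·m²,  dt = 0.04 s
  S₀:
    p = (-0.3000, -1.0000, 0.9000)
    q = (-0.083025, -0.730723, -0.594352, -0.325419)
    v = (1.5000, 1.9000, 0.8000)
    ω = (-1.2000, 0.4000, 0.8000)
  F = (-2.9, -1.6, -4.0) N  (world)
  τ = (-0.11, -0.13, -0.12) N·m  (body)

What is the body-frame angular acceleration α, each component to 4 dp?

ω×(Iω) gyroscopic = (0.0064, 0.0576, -0.0192)
α = I⁻¹(τ − ω×Iω) = (-1.9400, -1.8760, -0.8400)

α = (-1.9400, -1.8760, -0.8400)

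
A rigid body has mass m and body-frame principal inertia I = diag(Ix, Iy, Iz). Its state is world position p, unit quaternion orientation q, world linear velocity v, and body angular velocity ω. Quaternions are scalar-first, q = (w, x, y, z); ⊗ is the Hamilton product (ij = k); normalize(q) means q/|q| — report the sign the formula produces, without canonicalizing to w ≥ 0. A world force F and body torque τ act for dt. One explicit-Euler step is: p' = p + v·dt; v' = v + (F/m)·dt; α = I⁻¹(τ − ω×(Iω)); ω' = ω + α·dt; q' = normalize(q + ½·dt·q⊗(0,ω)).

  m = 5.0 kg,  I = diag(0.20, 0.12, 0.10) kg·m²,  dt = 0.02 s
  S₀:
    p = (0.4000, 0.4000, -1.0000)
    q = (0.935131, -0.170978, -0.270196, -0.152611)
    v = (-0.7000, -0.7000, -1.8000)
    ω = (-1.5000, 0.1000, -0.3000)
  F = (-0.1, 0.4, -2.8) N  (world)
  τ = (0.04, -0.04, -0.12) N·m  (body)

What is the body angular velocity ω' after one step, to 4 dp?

ω×(Iω) gyroscopic = (0.0006, 0.0450, 0.0120)
angular accel α = (0.1970, -0.7083, -1.3200)
ω + α·dt = (-1.4961, 0.0858, -0.3264)

ω' = (-1.4961, 0.0858, -0.3264)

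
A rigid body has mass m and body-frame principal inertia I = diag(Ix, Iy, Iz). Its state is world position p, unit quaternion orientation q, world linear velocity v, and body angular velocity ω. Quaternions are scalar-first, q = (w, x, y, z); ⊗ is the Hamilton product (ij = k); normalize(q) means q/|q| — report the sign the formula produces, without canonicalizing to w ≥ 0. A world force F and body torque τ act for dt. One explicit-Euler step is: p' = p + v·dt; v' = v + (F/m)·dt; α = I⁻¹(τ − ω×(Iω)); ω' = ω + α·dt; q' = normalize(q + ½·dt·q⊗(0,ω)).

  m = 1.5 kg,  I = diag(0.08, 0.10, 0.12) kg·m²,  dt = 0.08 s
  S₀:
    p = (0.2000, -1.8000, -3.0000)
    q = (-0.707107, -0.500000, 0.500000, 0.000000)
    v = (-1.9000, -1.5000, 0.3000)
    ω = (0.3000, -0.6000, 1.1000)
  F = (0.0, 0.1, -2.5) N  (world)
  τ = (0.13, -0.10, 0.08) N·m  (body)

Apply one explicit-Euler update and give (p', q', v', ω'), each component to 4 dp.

p' = (0.0480, -1.9200, -2.9760)
q' = (-0.6882, -0.4858, 0.5383, -0.0251)
v' = (-1.9000, -1.4947, 0.1667)
ω' = (0.4432, -0.6694, 1.1557)

angular accel α = (1.7900, -0.8680, 0.6967)
ω' = ω + α·dt = (0.4432, -0.6694, 1.1557)
2q̇ = q⊗(0,ω) = (0.4500000, 0.3378679, 0.9742642, -0.6278177)
q + ½dt·q⊗(0,ω), renormalized = (-0.6882, -0.4858, 0.5383, -0.0251)
a = F/m = (0.0000, 0.0667, -1.6667)
new position p' = (0.0480, -1.9200, -2.9760)
new velocity v' = (-1.9000, -1.4947, 0.1667)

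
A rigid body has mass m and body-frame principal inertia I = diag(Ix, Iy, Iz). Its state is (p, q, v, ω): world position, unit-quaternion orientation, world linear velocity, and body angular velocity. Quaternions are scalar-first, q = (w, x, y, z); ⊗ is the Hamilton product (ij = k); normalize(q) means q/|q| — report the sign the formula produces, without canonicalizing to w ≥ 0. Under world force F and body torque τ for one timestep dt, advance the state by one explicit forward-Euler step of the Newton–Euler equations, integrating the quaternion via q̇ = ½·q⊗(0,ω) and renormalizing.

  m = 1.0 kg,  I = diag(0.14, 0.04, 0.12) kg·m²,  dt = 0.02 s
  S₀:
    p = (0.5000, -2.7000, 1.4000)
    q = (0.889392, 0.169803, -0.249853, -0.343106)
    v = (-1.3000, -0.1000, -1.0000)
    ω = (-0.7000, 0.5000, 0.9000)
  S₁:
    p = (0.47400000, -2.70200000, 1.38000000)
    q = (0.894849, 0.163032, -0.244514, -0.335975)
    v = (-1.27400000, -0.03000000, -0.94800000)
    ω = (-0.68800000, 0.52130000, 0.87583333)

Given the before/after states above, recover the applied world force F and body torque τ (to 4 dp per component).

F = (1.3000, 3.5000, 2.6000)
τ = (0.1200, 0.0300, -0.1100)

Δω = ω₁−ω₀ = (0.01200000, 0.02130000, -0.02416667)
ω₀×(Iω₀) = (0.0360, -0.0126, 0.0350)
τ = I·(Δω/dt) + ω₀×(Iω₀) = (0.1200, 0.0300, -0.1100)
velocity change Δv = (0.02600000, 0.07000000, 0.05200000)
m·(v₁−v₀)/dt = (1.3000, 3.5000, 2.6000)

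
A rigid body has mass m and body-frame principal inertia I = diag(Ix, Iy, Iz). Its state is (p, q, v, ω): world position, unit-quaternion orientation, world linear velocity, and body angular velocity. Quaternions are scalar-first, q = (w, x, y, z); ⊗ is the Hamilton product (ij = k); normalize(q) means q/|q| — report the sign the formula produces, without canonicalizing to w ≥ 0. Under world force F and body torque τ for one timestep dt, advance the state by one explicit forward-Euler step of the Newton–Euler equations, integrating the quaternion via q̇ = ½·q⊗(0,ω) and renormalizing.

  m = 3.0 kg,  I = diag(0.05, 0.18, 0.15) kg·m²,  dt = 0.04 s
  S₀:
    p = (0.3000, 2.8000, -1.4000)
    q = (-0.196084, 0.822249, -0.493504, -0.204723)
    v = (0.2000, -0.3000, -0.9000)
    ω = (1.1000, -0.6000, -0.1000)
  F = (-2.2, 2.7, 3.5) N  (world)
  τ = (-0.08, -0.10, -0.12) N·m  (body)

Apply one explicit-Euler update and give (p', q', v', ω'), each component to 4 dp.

α = I⁻¹(τ − ω×Iω) = (-1.5640, -0.6167, -0.2280)
ω + α·dt = (1.0374, -0.6247, -0.1091)
Hamilton product q⊗(0,ω) = (-1.2210486, -0.2891758, -0.0253200, 0.0691134)
q' = normalize(q + ½dt·q⊗(0,ω)) = (-0.2204, 0.8162, -0.4939, -0.2033)
a = F/m = (-0.7333, 0.9000, 1.1667)
p + v·dt = (0.3080, 2.7880, -1.4360)
v' = v + a·dt = (0.1707, -0.2640, -0.8533)

p' = (0.3080, 2.7880, -1.4360)
q' = (-0.2204, 0.8162, -0.4939, -0.2033)
v' = (0.1707, -0.2640, -0.8533)
ω' = (1.0374, -0.6247, -0.1091)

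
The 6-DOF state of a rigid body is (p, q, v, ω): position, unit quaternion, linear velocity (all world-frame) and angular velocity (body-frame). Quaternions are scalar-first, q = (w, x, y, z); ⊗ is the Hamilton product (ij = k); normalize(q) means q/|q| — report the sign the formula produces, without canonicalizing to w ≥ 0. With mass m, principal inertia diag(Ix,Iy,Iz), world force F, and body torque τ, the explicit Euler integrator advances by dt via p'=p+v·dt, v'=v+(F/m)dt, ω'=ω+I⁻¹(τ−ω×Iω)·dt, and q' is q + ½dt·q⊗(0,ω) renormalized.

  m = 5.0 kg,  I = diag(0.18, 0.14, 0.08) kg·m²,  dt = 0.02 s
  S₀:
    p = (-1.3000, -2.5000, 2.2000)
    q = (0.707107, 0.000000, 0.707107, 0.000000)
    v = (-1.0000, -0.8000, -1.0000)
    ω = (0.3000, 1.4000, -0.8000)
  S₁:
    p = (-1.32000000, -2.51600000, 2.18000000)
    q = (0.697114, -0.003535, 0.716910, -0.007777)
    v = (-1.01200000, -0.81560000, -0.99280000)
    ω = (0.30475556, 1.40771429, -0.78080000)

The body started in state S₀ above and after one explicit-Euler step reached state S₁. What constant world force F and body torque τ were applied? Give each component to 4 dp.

F = (-3.0000, -3.9000, 1.8000)
τ = (0.1100, 0.0300, 0.0600)

Δv = v₁−v₀ = (-0.01200000, -0.01560000, 0.00720000)
m·(v₁−v₀)/dt = (-3.0000, -3.9000, 1.8000)
ω₁ − ω₀ = (0.00475556, 0.00771429, 0.01920000)
applied torque τ = (0.1100, 0.0300, 0.0600)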